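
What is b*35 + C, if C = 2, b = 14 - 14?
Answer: 2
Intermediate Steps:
b = 0
b*35 + C = 0*35 + 2 = 0 + 2 = 2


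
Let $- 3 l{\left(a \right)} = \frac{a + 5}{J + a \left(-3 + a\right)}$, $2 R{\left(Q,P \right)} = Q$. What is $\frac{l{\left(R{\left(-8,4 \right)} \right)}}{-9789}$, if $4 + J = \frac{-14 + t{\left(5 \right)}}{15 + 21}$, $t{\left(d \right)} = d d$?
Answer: $\frac{4}{2855125} \approx 1.401 \cdot 10^{-6}$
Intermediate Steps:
$R{\left(Q,P \right)} = \frac{Q}{2}$
$t{\left(d \right)} = d^{2}$
$J = - \frac{133}{36}$ ($J = -4 + \frac{-14 + 5^{2}}{15 + 21} = -4 + \frac{-14 + 25}{36} = -4 + 11 \cdot \frac{1}{36} = -4 + \frac{11}{36} = - \frac{133}{36} \approx -3.6944$)
$l{\left(a \right)} = - \frac{5 + a}{3 \left(- \frac{133}{36} + a \left(-3 + a\right)\right)}$ ($l{\left(a \right)} = - \frac{\left(a + 5\right) \frac{1}{- \frac{133}{36} + a \left(-3 + a\right)}}{3} = - \frac{\left(5 + a\right) \frac{1}{- \frac{133}{36} + a \left(-3 + a\right)}}{3} = - \frac{\frac{1}{- \frac{133}{36} + a \left(-3 + a\right)} \left(5 + a\right)}{3} = - \frac{5 + a}{3 \left(- \frac{133}{36} + a \left(-3 + a\right)\right)}$)
$\frac{l{\left(R{\left(-8,4 \right)} \right)}}{-9789} = \frac{12 \frac{1}{133 - 36 \left(\frac{1}{2} \left(-8\right)\right)^{2} + 108 \cdot \frac{1}{2} \left(-8\right)} \left(5 + \frac{1}{2} \left(-8\right)\right)}{-9789} = \frac{12 \left(5 - 4\right)}{133 - 36 \left(-4\right)^{2} + 108 \left(-4\right)} \left(- \frac{1}{9789}\right) = 12 \frac{1}{133 - 576 - 432} \cdot 1 \left(- \frac{1}{9789}\right) = 12 \frac{1}{-875} \cdot 1 \left(- \frac{1}{9789}\right) = 12 \left(- \frac{1}{875}\right) 1 \left(- \frac{1}{9789}\right) = \left(- \frac{12}{875}\right) \left(- \frac{1}{9789}\right) = \frac{4}{2855125}$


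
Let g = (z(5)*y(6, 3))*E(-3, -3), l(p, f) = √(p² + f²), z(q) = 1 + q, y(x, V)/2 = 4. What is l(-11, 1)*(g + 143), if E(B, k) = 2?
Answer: 239*√122 ≈ 2639.8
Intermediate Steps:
y(x, V) = 8 (y(x, V) = 2*4 = 8)
l(p, f) = √(f² + p²)
g = 96 (g = ((1 + 5)*8)*2 = (6*8)*2 = 48*2 = 96)
l(-11, 1)*(g + 143) = √(1² + (-11)²)*(96 + 143) = √(1 + 121)*239 = √122*239 = 239*√122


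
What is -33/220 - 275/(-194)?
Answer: 2459/1940 ≈ 1.2675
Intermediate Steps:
-33/220 - 275/(-194) = -33*1/220 - 275*(-1/194) = -3/20 + 275/194 = 2459/1940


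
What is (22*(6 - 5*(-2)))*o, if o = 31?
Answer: 10912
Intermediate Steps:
(22*(6 - 5*(-2)))*o = (22*(6 - 5*(-2)))*31 = (22*(6 + 10))*31 = (22*16)*31 = 352*31 = 10912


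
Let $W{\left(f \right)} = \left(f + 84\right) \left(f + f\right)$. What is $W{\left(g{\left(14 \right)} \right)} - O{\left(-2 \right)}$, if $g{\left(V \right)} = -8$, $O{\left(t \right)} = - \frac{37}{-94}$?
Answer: $- \frac{114341}{94} \approx -1216.4$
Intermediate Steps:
$O{\left(t \right)} = \frac{37}{94}$ ($O{\left(t \right)} = \left(-37\right) \left(- \frac{1}{94}\right) = \frac{37}{94}$)
$W{\left(f \right)} = 2 f \left(84 + f\right)$ ($W{\left(f \right)} = \left(84 + f\right) 2 f = 2 f \left(84 + f\right)$)
$W{\left(g{\left(14 \right)} \right)} - O{\left(-2 \right)} = 2 \left(-8\right) \left(84 - 8\right) - \frac{37}{94} = 2 \left(-8\right) 76 - \frac{37}{94} = -1216 - \frac{37}{94} = - \frac{114341}{94}$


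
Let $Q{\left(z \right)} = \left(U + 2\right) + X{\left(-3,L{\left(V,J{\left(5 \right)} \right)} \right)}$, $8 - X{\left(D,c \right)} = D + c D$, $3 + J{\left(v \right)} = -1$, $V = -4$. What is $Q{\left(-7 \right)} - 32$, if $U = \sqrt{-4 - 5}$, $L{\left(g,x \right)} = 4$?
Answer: $-7 + 3 i \approx -7.0 + 3.0 i$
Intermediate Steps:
$J{\left(v \right)} = -4$ ($J{\left(v \right)} = -3 - 1 = -4$)
$X{\left(D,c \right)} = 8 - D - D c$ ($X{\left(D,c \right)} = 8 - \left(D + c D\right) = 8 - \left(D + D c\right) = 8 - D - D c$)
$U = 3 i$ ($U = \sqrt{-9} = 3 i \approx 3.0 i$)
$Q{\left(z \right)} = 25 + 3 i$ ($Q{\left(z \right)} = \left(3 i + 2\right) - \left(-11 - 12\right) = \left(2 + 3 i\right) + \left(8 + 3 + 12\right) = \left(2 + 3 i\right) + 23 = 25 + 3 i$)
$Q{\left(-7 \right)} - 32 = \left(25 + 3 i\right) - 32 = -7 + 3 i$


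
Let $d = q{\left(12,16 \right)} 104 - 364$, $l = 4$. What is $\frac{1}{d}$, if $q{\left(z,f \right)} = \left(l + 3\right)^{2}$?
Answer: $\frac{1}{4732} \approx 0.00021133$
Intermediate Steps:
$q{\left(z,f \right)} = 49$ ($q{\left(z,f \right)} = \left(4 + 3\right)^{2} = 7^{2} = 49$)
$d = 4732$ ($d = 49 \cdot 104 - 364 = 5096 - 364 = 4732$)
$\frac{1}{d} = \frac{1}{4732}$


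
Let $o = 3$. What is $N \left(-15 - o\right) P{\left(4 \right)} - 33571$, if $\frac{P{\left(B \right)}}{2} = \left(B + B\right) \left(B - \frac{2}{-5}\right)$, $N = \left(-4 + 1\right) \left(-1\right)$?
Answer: $- \frac{186863}{5} \approx -37373.0$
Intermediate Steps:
$N = 3$ ($N = \left(-3\right) \left(-1\right) = 3$)
$P{\left(B \right)} = 4 B \left(\frac{2}{5} + B\right)$ ($P{\left(B \right)} = 2 \left(B + B\right) \left(B - \frac{2}{-5}\right) = 2 \cdot 2 B \left(B - - \frac{2}{5}\right) = 2 \cdot 2 B \left(B + \frac{2}{5}\right) = 2 \cdot 2 B \left(\frac{2}{5} + B\right) = 4 B \left(\frac{2}{5} + B\right)$)
$N \left(-15 - o\right) P{\left(4 \right)} - 33571 = 3 \left(-15 - 3\right) \frac{4}{5} \cdot 4 \left(2 + 5 \cdot 4\right) - 33571 = 3 \left(-15 - 3\right) \frac{4}{5} \cdot 4 \left(2 + 20\right) - 33571 = 3 \left(-18\right) \frac{4}{5} \cdot 4 \cdot 22 - 33571 = \left(-54\right) \frac{352}{5} - 33571 = - \frac{19008}{5} - 33571 = - \frac{186863}{5}$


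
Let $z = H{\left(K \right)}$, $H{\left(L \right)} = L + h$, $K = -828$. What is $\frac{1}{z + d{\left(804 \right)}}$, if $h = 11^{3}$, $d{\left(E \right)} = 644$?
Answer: $\frac{1}{1147} \approx 0.00087184$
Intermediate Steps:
$h = 1331$
$H{\left(L \right)} = 1331 + L$ ($H{\left(L \right)} = L + 1331 = 1331 + L$)
$z = 503$ ($z = 1331 - 828 = 503$)
$\frac{1}{z + d{\left(804 \right)}} = \frac{1}{503 + 644} = \frac{1}{1147}$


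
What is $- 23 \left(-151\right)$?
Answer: $3473$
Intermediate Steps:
$- 23 \left(-151\right) = \left(-1\right) \left(-3473\right) = 3473$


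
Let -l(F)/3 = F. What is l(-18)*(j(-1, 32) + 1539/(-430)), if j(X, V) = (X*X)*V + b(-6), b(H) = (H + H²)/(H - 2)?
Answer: 572859/430 ≈ 1332.2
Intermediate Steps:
l(F) = -3*F
b(H) = (H + H²)/(-2 + H)
j(X, V) = -15/4 + V*X² (j(X, V) = (X*X)*V - 6*(1 - 6)/(-2 - 6) = X²*V - 6*(-5)/(-8) = V*X² - 6*(-⅛)*(-5) = V*X² - 15/4 = -15/4 + V*X²)
l(-18)*(j(-1, 32) + 1539/(-430)) = (-3*(-18))*((-15/4 + 32*(-1)²) + 1539/(-430)) = 54*((-15/4 + 32*1) + 1539*(-1/430)) = 54*((-15/4 + 32) - 1539/430) = 54*(113/4 - 1539/430) = 54*(21217/860) = 572859/430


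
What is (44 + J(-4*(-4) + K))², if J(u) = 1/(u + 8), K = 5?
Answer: 1630729/841 ≈ 1939.0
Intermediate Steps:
J(u) = 1/(8 + u)
(44 + J(-4*(-4) + K))² = (44 + 1/(8 + (-4*(-4) + 5)))² = (44 + 1/(8 + (16 + 5)))² = (44 + 1/(8 + 21))² = (44 + 1/29)² = (1277/29)² = 1630729/841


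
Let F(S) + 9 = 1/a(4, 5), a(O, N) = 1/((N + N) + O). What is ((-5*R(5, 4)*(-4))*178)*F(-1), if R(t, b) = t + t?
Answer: 178000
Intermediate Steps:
R(t, b) = 2*t
a(O, N) = 1/(O + 2*N) (a(O, N) = 1/(2*N + O) = 1/(O + 2*N))
F(S) = 5 (F(S) = -9 + 1/(1/(4 + 2*5)) = -9 + 1/(1/(4 + 10)) = -9 + 1/(1/14) = -9 + 14 = 5)
((-5*R(5, 4)*(-4))*178)*F(-1) = ((-10*5*(-4))*178)*5 = ((-5*10*(-4))*178)*5 = (-50*(-4)*178)*5 = (200*178)*5 = 35600*5 = 178000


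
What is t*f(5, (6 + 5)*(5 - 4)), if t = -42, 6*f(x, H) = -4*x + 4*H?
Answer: -168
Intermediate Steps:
f(x, H) = -2*x/3 + 2*H/3 (f(x, H) = (-4*x + 4*H)/6 = -2*x/3 + 2*H/3)
t*f(5, (6 + 5)*(5 - 4)) = -42*(-⅔*5 + 2*((6 + 5)*(5 - 4))/3) = -42*(-10/3 + 2*(11*1)/3) = -42*(-10/3 + (⅔)*11) = -42*(-10/3 + 22/3) = -42*4 = -168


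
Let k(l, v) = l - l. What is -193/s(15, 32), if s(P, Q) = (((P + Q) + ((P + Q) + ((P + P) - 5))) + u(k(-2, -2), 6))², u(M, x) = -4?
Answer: -193/13225 ≈ -0.014594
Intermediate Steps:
k(l, v) = 0
s(P, Q) = (-9 + 2*Q + 4*P)² (s(P, Q) = (((P + Q) + ((P + Q) + ((P + P) - 5))) - 4)² = (((P + Q) + ((P + Q) + (2*P - 5))) - 4)² = (((P + Q) + ((P + Q) + (-5 + 2*P))) - 4)² = (((P + Q) + (-5 + Q + 3*P)) - 4)² = ((-5 + 2*Q + 4*P) - 4)² = (-9 + 2*Q + 4*P)²)
-193/s(15, 32) = -193/(-9 + 2*32 + 4*15)² = -193/(-9 + 64 + 60)² = -193/(115²) = -193/13225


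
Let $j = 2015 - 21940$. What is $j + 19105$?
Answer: $-820$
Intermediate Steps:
$j = -19925$ ($j = 2015 - 21940 = -19925$)
$j + 19105 = -19925 + 19105 = -820$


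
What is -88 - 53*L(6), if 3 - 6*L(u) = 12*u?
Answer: 1043/2 ≈ 521.50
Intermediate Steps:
L(u) = 1/2 - 2*u
-88 - 53*L(6) = -88 - 53*(1/2 - 2*6) = -88 - 53*(1/2 - 12) = -88 - 53*(-23/2) = -88 + 1219/2 = 1043/2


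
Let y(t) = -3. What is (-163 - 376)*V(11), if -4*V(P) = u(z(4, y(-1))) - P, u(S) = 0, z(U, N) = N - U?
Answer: -5929/4 ≈ -1482.3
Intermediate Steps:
V(P) = P/4 (V(P) = -(0 - P)/4 = -(-1)*P/4 = P/4)
(-163 - 376)*V(11) = (-163 - 376)*((¼)*11) = -539*11/4 = -5929/4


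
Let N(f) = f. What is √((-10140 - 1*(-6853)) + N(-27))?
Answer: I*√3314 ≈ 57.567*I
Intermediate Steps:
√((-10140 - 1*(-6853)) + N(-27)) = √((-10140 - 1*(-6853)) - 27) = √((-10140 + 6853) - 27) = √(-3287 - 27) = √(-3314) = I*√3314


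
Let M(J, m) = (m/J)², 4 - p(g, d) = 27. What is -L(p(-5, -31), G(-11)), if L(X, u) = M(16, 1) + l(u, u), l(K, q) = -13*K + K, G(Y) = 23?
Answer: 70655/256 ≈ 276.00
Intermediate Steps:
p(g, d) = -23 (p(g, d) = 4 - 1*27 = 4 - 27 = -23)
l(K, q) = -12*K
M(J, m) = m²/J²
L(X, u) = 1/256 - 12*u (L(X, u) = 1²/16² - 12*u = (1/256)*1 - 12*u = 1/256 - 12*u)
-L(p(-5, -31), G(-11)) = -(1/256 - 12*23) = -(1/256 - 276) = -1*(-70655/256) = 70655/256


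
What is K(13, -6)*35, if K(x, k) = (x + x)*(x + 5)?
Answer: 16380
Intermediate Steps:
K(x, k) = 2*x*(5 + x) (K(x, k) = (2*x)*(5 + x) = 2*x*(5 + x))
K(13, -6)*35 = (2*13*(5 + 13))*35 = (2*13*18)*35 = 468*35 = 16380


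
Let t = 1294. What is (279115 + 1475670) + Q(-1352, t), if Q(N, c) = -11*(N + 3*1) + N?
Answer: 1768272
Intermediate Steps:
Q(N, c) = -33 - 10*N (Q(N, c) = -11*(N + 3) + N = -11*(3 + N) + N = (-33 - 11*N) + N = -33 - 10*N)
(279115 + 1475670) + Q(-1352, t) = (279115 + 1475670) + (-33 - 10*(-1352)) = 1754785 + (-33 + 13520) = 1754785 + 13487 = 1768272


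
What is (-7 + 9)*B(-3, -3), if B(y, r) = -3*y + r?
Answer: 12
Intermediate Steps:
B(y, r) = r - 3*y
(-7 + 9)*B(-3, -3) = (-7 + 9)*(-3 - 3*(-3)) = 2*(-3 + 9) = 2*6 = 12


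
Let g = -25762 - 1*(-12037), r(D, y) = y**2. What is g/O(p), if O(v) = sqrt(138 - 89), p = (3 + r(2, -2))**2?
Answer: -13725/7 ≈ -1960.7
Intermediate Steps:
p = 49 (p = (3 + (-2)**2)**2 = (3 + 4)**2 = 7**2 = 49)
O(v) = 7 (O(v) = sqrt(49) = 7)
g = -13725 (g = -25762 + 12037 = -13725)
g/O(p) = -13725/7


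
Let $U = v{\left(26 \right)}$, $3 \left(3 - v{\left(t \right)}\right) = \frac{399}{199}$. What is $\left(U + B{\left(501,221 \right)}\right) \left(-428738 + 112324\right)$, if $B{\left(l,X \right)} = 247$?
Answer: $- \frac{15699513438}{199} \approx -7.8892 \cdot 10^{7}$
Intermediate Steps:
$v{\left(t \right)} = \frac{464}{199}$ ($v{\left(t \right)} = 3 - \frac{399 \cdot \frac{1}{199}}{3} = 3 - \frac{133}{199} = \frac{464}{199}$)
$U = \frac{464}{199} \approx 2.3317$
$\left(U + B{\left(501,221 \right)}\right) \left(-428738 + 112324\right) = \left(\frac{464}{199} + 247\right) \left(-428738 + 112324\right) = \frac{49617}{199} \left(-316414\right) = - \frac{15699513438}{199}$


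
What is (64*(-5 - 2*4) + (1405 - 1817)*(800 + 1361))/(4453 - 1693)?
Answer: -222791/690 ≈ -322.89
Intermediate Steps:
(64*(-5 - 2*4) + (1405 - 1817)*(800 + 1361))/(4453 - 1693) = (64*(-5 - 8) - 412*2161)/2760 = (64*(-13) - 890332)*(1/2760) = (-832 - 890332)*(1/2760) = -891164*1/2760 = -222791/690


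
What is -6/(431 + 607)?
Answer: -1/173 ≈ -0.0057803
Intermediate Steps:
-6/(431 + 607) = -6/1038 = -6*1/1038 = -1/173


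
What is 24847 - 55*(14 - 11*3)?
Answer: 25892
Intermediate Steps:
24847 - 55*(14 - 11*3) = 24847 - 55*(14 - 33) = 24847 - 55*(-19) = 24847 - 1*(-1045) = 24847 + 1045 = 25892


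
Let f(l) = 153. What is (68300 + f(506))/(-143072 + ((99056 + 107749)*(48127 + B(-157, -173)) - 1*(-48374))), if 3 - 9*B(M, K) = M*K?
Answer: 1617/220364503 ≈ 7.3378e-6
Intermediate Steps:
B(M, K) = ⅓ - K*M/9 (B(M, K) = ⅓ - M*K/9 = ⅓ - K*M/9)
(68300 + f(506))/(-143072 + ((99056 + 107749)*(48127 + B(-157, -173)) - 1*(-48374))) = (68300 + 153)/(-143072 + ((99056 + 107749)*(48127 + (⅓ - ⅑*(-173)*(-157))) - 1*(-48374))) = 68453/(-143072 + (206805*(48127 + (⅓ - 27161/9)) + 48374)) = 68453/(-143072 + (206805*(48127 - 27158/9) + 48374)) = 68453/(-143072 + (206805*(405985/9) + 48374)) = 68453/(-143072 + (27986575975/3 + 48374)) = 68453/(-143072 + 27986721097/3) = 68453/(27986291881/3) = 68453*(3/27986291881) = 1617/220364503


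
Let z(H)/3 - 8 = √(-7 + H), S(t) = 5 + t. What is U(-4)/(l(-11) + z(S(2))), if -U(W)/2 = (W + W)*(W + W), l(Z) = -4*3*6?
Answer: 8/3 ≈ 2.6667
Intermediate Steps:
l(Z) = -72 (l(Z) = -12*6 = -72)
z(H) = 24 + 3*√(-7 + H)
U(W) = -8*W² (U(W) = -2*(W + W)*(W + W) = -2*2*W*2*W = -8*W²)
U(-4)/(l(-11) + z(S(2))) = (-8*(-4)²)/(-72 + (24 + 3*√(-7 + (5 + 2)))) = (-8*16)/(-72 + (24 + 3*√(-7 + 7))) = -128/(-72 + (24 + 3*√0)) = -128/(-72 + (24 + 3*0)) = -128/(-72 + (24 + 0)) = -128/(-72 + 24) = -128/(-48) = -128*(-1/48) = 8/3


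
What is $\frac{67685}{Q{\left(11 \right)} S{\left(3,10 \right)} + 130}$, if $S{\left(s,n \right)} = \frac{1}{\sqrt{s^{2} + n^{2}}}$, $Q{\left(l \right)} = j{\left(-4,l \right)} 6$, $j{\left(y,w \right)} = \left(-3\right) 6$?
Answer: $\frac{479548225}{915218} + \frac{1827495 \sqrt{109}}{457609} \approx 565.67$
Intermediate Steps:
$j{\left(y,w \right)} = -18$
$Q{\left(l \right)} = -108$ ($Q{\left(l \right)} = \left(-18\right) 6 = -108$)
$S{\left(s,n \right)} = \frac{1}{\sqrt{n^{2} + s^{2}}}$
$\frac{67685}{Q{\left(11 \right)} S{\left(3,10 \right)} + 130} = \frac{67685}{- \frac{108}{\sqrt{10^{2} + 3^{2}}} + 130} = \frac{67685}{- \frac{108}{\sqrt{100 + 9}} + 130} = \frac{67685}{- \frac{108}{\sqrt{109}} + 130} = \frac{67685}{- 108 \frac{\sqrt{109}}{109} + 130} = \frac{67685}{- \frac{108 \sqrt{109}}{109} + 130} = \frac{67685}{130 - \frac{108 \sqrt{109}}{109}}$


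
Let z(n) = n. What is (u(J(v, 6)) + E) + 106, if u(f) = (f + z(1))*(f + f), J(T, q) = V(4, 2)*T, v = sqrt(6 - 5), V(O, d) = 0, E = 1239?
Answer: 1345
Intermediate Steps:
v = 1 (v = sqrt(1) = 1)
J(T, q) = 0 (J(T, q) = 0*T = 0)
u(f) = 2*f*(1 + f) (u(f) = (f + 1)*(f + f) = (1 + f)*(2*f) = 2*f*(1 + f))
(u(J(v, 6)) + E) + 106 = (2*0*(1 + 0) + 1239) + 106 = (2*0*1 + 1239) + 106 = (0 + 1239) + 106 = 1239 + 106 = 1345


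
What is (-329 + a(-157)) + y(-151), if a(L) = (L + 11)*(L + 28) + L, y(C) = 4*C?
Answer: 17744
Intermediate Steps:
a(L) = L + (11 + L)*(28 + L) (a(L) = (11 + L)*(28 + L) + L = L + (11 + L)*(28 + L))
(-329 + a(-157)) + y(-151) = (-329 + (308 + (-157)² + 40*(-157))) + 4*(-151) = (-329 + (308 + 24649 - 6280)) - 604 = (-329 + 18677) - 604 = 18348 - 604 = 17744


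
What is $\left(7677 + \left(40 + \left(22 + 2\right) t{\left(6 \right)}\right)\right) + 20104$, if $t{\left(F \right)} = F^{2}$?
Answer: $28685$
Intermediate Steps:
$\left(7677 + \left(40 + \left(22 + 2\right) t{\left(6 \right)}\right)\right) + 20104 = \left(7677 + \left(40 + \left(22 + 2\right) 6^{2}\right)\right) + 20104 = \left(7677 + \left(40 + 24 \cdot 36\right)\right) + 20104 = \left(7677 + \left(40 + 864\right)\right) + 20104 = \left(7677 + 904\right) + 20104 = 8581 + 20104 = 28685$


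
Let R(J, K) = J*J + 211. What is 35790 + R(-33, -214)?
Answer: 37090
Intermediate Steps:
R(J, K) = 211 + J² (R(J, K) = J² + 211 = 211 + J²)
35790 + R(-33, -214) = 35790 + (211 + (-33)²) = 35790 + (211 + 1089) = 35790 + 1300 = 37090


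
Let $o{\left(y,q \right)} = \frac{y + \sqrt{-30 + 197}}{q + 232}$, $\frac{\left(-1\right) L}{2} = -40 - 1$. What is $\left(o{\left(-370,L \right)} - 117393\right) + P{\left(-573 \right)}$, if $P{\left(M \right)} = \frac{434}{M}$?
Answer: $- \frac{10560965816}{89961} + \frac{\sqrt{167}}{314} \approx -1.1739 \cdot 10^{5}$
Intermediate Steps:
$L = 82$ ($L = - 2 \left(-40 - 1\right) = \left(-2\right) \left(-41\right) = 82$)
$o{\left(y,q \right)} = \frac{y + \sqrt{167}}{232 + q}$
$\left(o{\left(-370,L \right)} - 117393\right) + P{\left(-573 \right)} = \left(\frac{-370 + \sqrt{167}}{232 + 82} - 117393\right) + \frac{434}{-573} = \left(\frac{-370 + \sqrt{167}}{314} - 117393\right) + 434 \left(- \frac{1}{573}\right) = \left(\frac{-370 + \sqrt{167}}{314} - 117393\right) - \frac{434}{573} = \left(\left(- \frac{185}{157} + \frac{\sqrt{167}}{314}\right) - 117393\right) - \frac{434}{573} = \left(- \frac{18430886}{157} + \frac{\sqrt{167}}{314}\right) - \frac{434}{573} = - \frac{10560965816}{89961} + \frac{\sqrt{167}}{314}$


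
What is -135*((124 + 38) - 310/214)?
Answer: -2319165/107 ≈ -21674.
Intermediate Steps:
-135*((124 + 38) - 310/214) = -135*(162 - 310*1/214) = -135*(162 - 155/107) = -135*17179/107 = -2319165/107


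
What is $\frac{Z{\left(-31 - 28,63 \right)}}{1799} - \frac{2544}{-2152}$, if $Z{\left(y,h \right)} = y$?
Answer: $\frac{556211}{483931} \approx 1.1494$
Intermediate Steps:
$\frac{Z{\left(-31 - 28,63 \right)}}{1799} - \frac{2544}{-2152} = \frac{-31 - 28}{1799} - \frac{2544}{-2152} = \left(-59\right) \frac{1}{1799} - - \frac{318}{269} = - \frac{59}{1799} + \frac{318}{269} = \frac{556211}{483931}$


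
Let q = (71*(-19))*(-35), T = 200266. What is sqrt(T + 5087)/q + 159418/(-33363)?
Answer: -159418/33363 + 3*sqrt(22817)/47215 ≈ -4.7687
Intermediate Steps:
q = 47215 (q = -1349*(-35) = 47215)
sqrt(T + 5087)/q + 159418/(-33363) = sqrt(200266 + 5087)/47215 + 159418/(-33363) = sqrt(205353)*(1/47215) + 159418*(-1/33363) = (3*sqrt(22817))*(1/47215) - 159418/33363 = 3*sqrt(22817)/47215 - 159418/33363 = -159418/33363 + 3*sqrt(22817)/47215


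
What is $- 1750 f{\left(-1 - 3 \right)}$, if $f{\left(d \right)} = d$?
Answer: $7000$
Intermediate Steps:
$- 1750 f{\left(-1 - 3 \right)} = - 1750 \left(-1 - 3\right) = \left(-1750\right) \left(-4\right) = 7000$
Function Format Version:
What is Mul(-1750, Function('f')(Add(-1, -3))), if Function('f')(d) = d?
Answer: 7000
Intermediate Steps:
Mul(-1750, Function('f')(Add(-1, -3))) = Mul(-1750, Add(-1, -3)) = Mul(-1750, -4) = 7000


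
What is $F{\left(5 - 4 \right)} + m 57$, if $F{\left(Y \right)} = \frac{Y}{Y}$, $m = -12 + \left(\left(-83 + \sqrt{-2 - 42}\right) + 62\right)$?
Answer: $-1880 + 114 i \sqrt{11} \approx -1880.0 + 378.1 i$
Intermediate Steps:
$m = -33 + 2 i \sqrt{11}$ ($m = -12 + \left(\left(-83 + \sqrt{-44}\right) + 62\right) = -12 + \left(\left(-83 + 2 i \sqrt{11}\right) + 62\right) = -12 - \left(21 - 2 i \sqrt{11}\right) = -33 + 2 i \sqrt{11} \approx -33.0 + 6.6332 i$)
$F{\left(Y \right)} = 1$
$F{\left(5 - 4 \right)} + m 57 = 1 + \left(-33 + 2 i \sqrt{11}\right) 57 = 1 - \left(1881 - 114 i \sqrt{11}\right) = -1880 + 114 i \sqrt{11}$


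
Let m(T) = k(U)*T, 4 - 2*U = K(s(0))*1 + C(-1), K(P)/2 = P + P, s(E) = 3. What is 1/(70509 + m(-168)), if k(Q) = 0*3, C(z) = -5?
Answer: 1/70509 ≈ 1.4183e-5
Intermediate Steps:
K(P) = 4*P (K(P) = 2*(P + P) = 2*(2*P) = 4*P)
U = -3/2 (U = 2 - ((4*3)*1 - 5)/2 = 2 - (12*1 - 5)/2 = 2 - (12 - 5)/2 = 2 - ½*7 = 2 - 7/2 = -3/2 ≈ -1.5000)
k(Q) = 0
m(T) = 0 (m(T) = 0*T = 0)
1/(70509 + m(-168)) = 1/(70509 + 0) = 1/70509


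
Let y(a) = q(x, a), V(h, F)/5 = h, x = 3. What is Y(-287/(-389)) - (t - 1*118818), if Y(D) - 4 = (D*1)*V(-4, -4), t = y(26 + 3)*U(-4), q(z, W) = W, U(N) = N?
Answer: 46261142/389 ≈ 1.1892e+5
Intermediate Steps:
V(h, F) = 5*h
y(a) = a
t = -116 (t = (26 + 3)*(-4) = 29*(-4) = -116)
Y(D) = 4 - 20*D (Y(D) = 4 + (D*1)*(5*(-4)) = 4 + D*(-20) = 4 - 20*D)
Y(-287/(-389)) - (t - 1*118818) = (4 - (-5740)/(-389)) - (-116 - 1*118818) = (4 - (-5740)*(-1)/389) - (-116 - 118818) = (4 - 20*287/389) - 1*(-118934) = (4 - 5740/389) + 118934 = -4184/389 + 118934 = 46261142/389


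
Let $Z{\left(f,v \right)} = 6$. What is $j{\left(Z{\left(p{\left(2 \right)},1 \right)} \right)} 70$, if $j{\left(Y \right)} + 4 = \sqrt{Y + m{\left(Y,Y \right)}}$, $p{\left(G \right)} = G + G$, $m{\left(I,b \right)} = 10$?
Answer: $0$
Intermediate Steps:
$p{\left(G \right)} = 2 G$
$j{\left(Y \right)} = -4 + \sqrt{10 + Y}$ ($j{\left(Y \right)} = -4 + \sqrt{Y + 10} = -4 + \sqrt{10 + Y}$)
$j{\left(Z{\left(p{\left(2 \right)},1 \right)} \right)} 70 = \left(-4 + \sqrt{10 + 6}\right) 70 = \left(-4 + \sqrt{16}\right) 70 = \left(-4 + 4\right) 70 = 0 \cdot 70 = 0$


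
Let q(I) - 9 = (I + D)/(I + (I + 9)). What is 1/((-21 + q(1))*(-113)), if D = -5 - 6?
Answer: 11/16046 ≈ 0.00068553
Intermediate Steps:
D = -11
q(I) = 9 + (-11 + I)/(9 + 2*I) (q(I) = 9 + (I - 11)/(I + (I + 9)) = 9 + (-11 + I)/(I + (9 + I)) = 9 + (-11 + I)/(9 + 2*I))
1/((-21 + q(1))*(-113)) = 1/((-21 + (70 + 19*1)/(9 + 2*1))*(-113)) = 1/((-21 + (70 + 19)/(9 + 2))*(-113)) = 1/((-21 + 89/11)*(-113)) = 1/(-142/11*(-113)) = 1/(16046/11) = 11/16046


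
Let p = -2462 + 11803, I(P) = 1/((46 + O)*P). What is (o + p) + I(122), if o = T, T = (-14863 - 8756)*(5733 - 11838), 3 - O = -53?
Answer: 1794466313185/12444 ≈ 1.4420e+8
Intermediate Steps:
O = 56 (O = 3 - 1*(-53) = 3 + 53 = 56)
I(P) = 1/(102*P) (I(P) = 1/((46 + 56)*P) = 1/(102*P))
T = 144193995 (T = -23619*(-6105) = 144193995)
o = 144193995
p = 9341
(o + p) + I(122) = (144193995 + 9341) + (1/102)/122 = 144203336 + (1/102)*(1/122) = 144203336 + 1/12444 = 1794466313185/12444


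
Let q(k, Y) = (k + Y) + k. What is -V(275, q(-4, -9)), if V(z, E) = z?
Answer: -275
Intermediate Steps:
q(k, Y) = Y + 2*k (q(k, Y) = (Y + k) + k = Y + 2*k)
-V(275, q(-4, -9)) = -1*275 = -275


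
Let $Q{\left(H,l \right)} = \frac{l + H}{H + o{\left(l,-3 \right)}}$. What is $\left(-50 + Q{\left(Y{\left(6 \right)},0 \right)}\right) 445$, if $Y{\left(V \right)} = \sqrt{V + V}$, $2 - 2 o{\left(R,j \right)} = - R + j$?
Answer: $- \frac{490390}{23} - \frac{8900 \sqrt{3}}{23} \approx -21992.0$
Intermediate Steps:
$o{\left(R,j \right)} = 1 + \frac{R}{2} - \frac{j}{2}$ ($o{\left(R,j \right)} = 1 - \frac{- R + j}{2} = 1 - \frac{j - R}{2} = 1 + \left(\frac{R}{2} - \frac{j}{2}\right) = 1 + \frac{R}{2} - \frac{j}{2}$)
$Y{\left(V \right)} = \sqrt{2} \sqrt{V}$ ($Y{\left(V \right)} = \sqrt{2 V} = \sqrt{2} \sqrt{V}$)
$Q{\left(H,l \right)} = \frac{H + l}{\frac{5}{2} + H + \frac{l}{2}}$ ($Q{\left(H,l \right)} = \frac{l + H}{H + \left(1 + \frac{l}{2} - - \frac{3}{2}\right)} = \frac{H + l}{H + \left(1 + \frac{l}{2} + \frac{3}{2}\right)} = \frac{H + l}{H + \left(\frac{5}{2} + \frac{l}{2}\right)} = \frac{H + l}{\frac{5}{2} + H + \frac{l}{2}}$)
$\left(-50 + Q{\left(Y{\left(6 \right)},0 \right)}\right) 445 = \left(-50 + \frac{2 \left(\sqrt{2} \sqrt{6} + 0\right)}{5 + 0 + 2 \sqrt{2} \sqrt{6}}\right) 445 = \left(-50 + \frac{2 \left(2 \sqrt{3} + 0\right)}{5 + 0 + 2 \cdot 2 \sqrt{3}}\right) 445 = \left(-50 + \frac{2 \cdot 2 \sqrt{3}}{5 + 0 + 4 \sqrt{3}}\right) 445 = \left(-50 + \frac{2 \cdot 2 \sqrt{3}}{5 + 4 \sqrt{3}}\right) 445 = \left(-50 + \frac{4 \sqrt{3}}{5 + 4 \sqrt{3}}\right) 445 = -22250 + \frac{1780 \sqrt{3}}{5 + 4 \sqrt{3}}$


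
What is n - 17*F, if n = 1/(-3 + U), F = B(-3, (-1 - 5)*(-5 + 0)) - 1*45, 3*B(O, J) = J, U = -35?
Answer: 22609/38 ≈ 594.97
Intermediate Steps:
B(O, J) = J/3
F = -35 (F = ((-1 - 5)*(-5 + 0))/3 - 1*45 = (-6*(-5))/3 - 45 = (⅓)*30 - 45 = 10 - 45 = -35)
n = -1/38 (n = 1/(-3 - 35) = 1/(-38) = -1/38 ≈ -0.026316)
n - 17*F = -1/38 - 17*(-35) = -1/38 + 595 = 22609/38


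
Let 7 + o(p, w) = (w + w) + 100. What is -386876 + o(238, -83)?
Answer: -386949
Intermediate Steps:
o(p, w) = 93 + 2*w (o(p, w) = -7 + ((w + w) + 100) = -7 + (2*w + 100) = -7 + (100 + 2*w) = 93 + 2*w)
-386876 + o(238, -83) = -386876 + (93 + 2*(-83)) = -386876 + (93 - 166) = -386876 - 73 = -386949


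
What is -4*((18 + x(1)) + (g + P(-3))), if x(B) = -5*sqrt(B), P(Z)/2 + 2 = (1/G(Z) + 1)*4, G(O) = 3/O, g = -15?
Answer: 24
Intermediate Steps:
P(Z) = 4 + 8*Z/3 (P(Z) = -4 + 2*((1/(3/Z) + 1)*4) = -4 + 2*((Z/3 + 1)*4) = -4 + 2*((1 + Z/3)*4) = -4 + 2*(4 + 4*Z/3) = -4 + (8 + 8*Z/3) = 4 + 8*Z/3)
-4*((18 + x(1)) + (g + P(-3))) = -4*((18 - 5*sqrt(1)) + (-15 + (4 + (8/3)*(-3)))) = -4*((18 - 5*1) + (-15 + (4 - 8))) = -4*((18 - 5) + (-15 - 4)) = -4*(13 - 19) = -4*(-6) = 24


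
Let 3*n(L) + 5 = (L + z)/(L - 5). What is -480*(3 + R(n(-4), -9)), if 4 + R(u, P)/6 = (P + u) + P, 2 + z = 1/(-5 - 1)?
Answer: 594560/9 ≈ 66062.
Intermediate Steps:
z = -13/6 (z = -2 + 1/(-5 - 1) = -2 + 1/(-6) = -2 - 1/6 = -13/6 ≈ -2.1667)
n(L) = -5/3 + (-13/6 + L)/(3*(-5 + L)) (n(L) = -5/3 + ((L - 13/6)/(L - 5))/3 = -5/3 + ((-13/6 + L)/(-5 + L))/3 = -5/3 + (-13/6 + L)/(3*(-5 + L)))
R(u, P) = -24 + 6*u + 12*P (R(u, P) = -24 + 6*((P + u) + P) = -24 + 6*(u + 2*P) = -24 + (6*u + 12*P) = -24 + 6*u + 12*P)
-480*(3 + R(n(-4), -9)) = -480*(3 + (-24 + 6*((137 - 24*(-4))/(18*(-5 - 4))) + 12*(-9))) = -480*(3 + (-24 + 6*((1/18)*(137 + 96)/(-9)) - 108)) = -480*(3 + (-24 + 6*((1/18)*(-1/9)*233) - 108)) = -480*(3 + (-24 + 6*(-233/162) - 108)) = -480*(3 + (-24 - 233/27 - 108)) = -480*(3 - 3797/27) = -480*(-3716/27) = 594560/9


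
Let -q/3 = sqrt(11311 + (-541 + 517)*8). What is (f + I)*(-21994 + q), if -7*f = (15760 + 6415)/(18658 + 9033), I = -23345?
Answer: 14218011685480/27691 + 13575440820*sqrt(11119)/193837 ≈ 5.2084e+8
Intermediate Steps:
q = -3*sqrt(11119) (q = -3*sqrt(11311 + (-541 + 517)*8) = -3*sqrt(11311 - 24*8) = -3*sqrt(11311 - 192) = -3*sqrt(11119) ≈ -316.34)
f = -22175/193837 (f = -(15760 + 6415)/(7*(18658 + 9033)) = -22175/(7*27691) = -1/7*22175/27691 = -22175/193837 ≈ -0.11440)
(f + I)*(-21994 + q) = (-22175/193837 - 23345)*(-21994 - 3*sqrt(11119)) = -4525146940*(-21994 - 3*sqrt(11119))/193837 = 14218011685480/27691 + 13575440820*sqrt(11119)/193837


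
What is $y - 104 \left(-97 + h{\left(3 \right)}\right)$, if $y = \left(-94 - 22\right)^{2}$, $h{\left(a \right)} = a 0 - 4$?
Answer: $23960$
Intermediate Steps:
$h{\left(a \right)} = -4$ ($h{\left(a \right)} = 0 - 4 = -4$)
$y = 13456$ ($y = \left(-116\right)^{2} = 13456$)
$y - 104 \left(-97 + h{\left(3 \right)}\right) = 13456 - 104 \left(-97 - 4\right) = 13456 - -10504 = 13456 + 10504 = 23960$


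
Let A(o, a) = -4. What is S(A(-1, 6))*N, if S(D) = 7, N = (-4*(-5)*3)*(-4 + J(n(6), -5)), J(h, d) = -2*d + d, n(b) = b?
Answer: 420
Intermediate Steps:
J(h, d) = -d
N = 60 (N = (-4*(-5)*3)*(-4 - 1*(-5)) = (20*3)*(-4 + 5) = 60*1 = 60)
S(A(-1, 6))*N = 7*60 = 420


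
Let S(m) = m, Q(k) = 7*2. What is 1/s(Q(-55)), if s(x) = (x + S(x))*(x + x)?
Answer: 1/784 ≈ 0.0012755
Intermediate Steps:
Q(k) = 14
s(x) = 4*x² (s(x) = (x + x)*(x + x) = (2*x)*(2*x) = 4*x²)
1/s(Q(-55)) = 1/(4*14²) = 1/(4*196) = 1/784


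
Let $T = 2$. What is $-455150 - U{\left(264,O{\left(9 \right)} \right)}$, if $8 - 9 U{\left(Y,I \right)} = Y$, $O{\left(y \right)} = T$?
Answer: $- \frac{4096094}{9} \approx -4.5512 \cdot 10^{5}$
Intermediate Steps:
$O{\left(y \right)} = 2$
$U{\left(Y,I \right)} = \frac{8}{9} - \frac{Y}{9}$
$-455150 - U{\left(264,O{\left(9 \right)} \right)} = -455150 - \left(\frac{8}{9} - \frac{88}{3}\right) = -455150 - - \frac{256}{9} = -455150 + \frac{256}{9} = - \frac{4096094}{9}$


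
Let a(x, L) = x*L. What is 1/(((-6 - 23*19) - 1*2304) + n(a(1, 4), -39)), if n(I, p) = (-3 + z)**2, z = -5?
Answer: -1/2683 ≈ -0.00037272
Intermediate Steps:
a(x, L) = L*x
n(I, p) = 64 (n(I, p) = (-3 - 5)**2 = (-8)**2 = 64)
1/(((-6 - 23*19) - 1*2304) + n(a(1, 4), -39)) = 1/(((-6 - 23*19) - 1*2304) + 64) = 1/(((-6 - 437) - 2304) + 64) = 1/((-443 - 2304) + 64) = 1/(-2747 + 64) = 1/(-2683) = -1/2683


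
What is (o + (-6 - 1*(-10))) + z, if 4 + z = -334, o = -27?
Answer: -361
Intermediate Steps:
z = -338 (z = -4 - 334 = -338)
(o + (-6 - 1*(-10))) + z = (-27 + (-6 - 1*(-10))) - 338 = (-27 + (-6 + 10)) - 338 = (-27 + 4) - 338 = -23 - 338 = -361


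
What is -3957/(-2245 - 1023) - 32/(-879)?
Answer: 3582779/2872572 ≈ 1.2472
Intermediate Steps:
-3957/(-2245 - 1023) - 32/(-879) = -3957/(-3268) - 32*(-1/879) = -3957*(-1/3268) + 32/879 = 3957/3268 + 32/879 = 3582779/2872572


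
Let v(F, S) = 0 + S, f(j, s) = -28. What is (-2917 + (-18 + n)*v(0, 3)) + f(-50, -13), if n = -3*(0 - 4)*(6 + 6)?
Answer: -2567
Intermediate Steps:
v(F, S) = S
n = 144 (n = -(-12)*12 = -3*(-48) = 144)
(-2917 + (-18 + n)*v(0, 3)) + f(-50, -13) = (-2917 + (-18 + 144)*3) - 28 = (-2917 + 126*3) - 28 = (-2917 + 378) - 28 = -2539 - 28 = -2567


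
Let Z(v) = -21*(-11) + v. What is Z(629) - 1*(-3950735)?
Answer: 3951595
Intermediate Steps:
Z(v) = 231 + v
Z(629) - 1*(-3950735) = (231 + 629) - 1*(-3950735) = 860 + 3950735 = 3951595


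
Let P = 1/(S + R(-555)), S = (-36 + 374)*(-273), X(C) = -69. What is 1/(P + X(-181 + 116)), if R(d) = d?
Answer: -92829/6405202 ≈ -0.014493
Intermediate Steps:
S = -92274 (S = 338*(-273) = -92274)
P = -1/92829 (P = 1/(-92274 - 555) = 1/(-92829) = -1/92829 ≈ -1.0772e-5)
1/(P + X(-181 + 116)) = 1/(-1/92829 - 69) = 1/(-6405202/92829) = -92829/6405202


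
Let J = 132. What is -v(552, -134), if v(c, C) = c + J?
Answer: -684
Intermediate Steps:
v(c, C) = 132 + c (v(c, C) = c + 132 = 132 + c)
-v(552, -134) = -(132 + 552) = -1*684 = -684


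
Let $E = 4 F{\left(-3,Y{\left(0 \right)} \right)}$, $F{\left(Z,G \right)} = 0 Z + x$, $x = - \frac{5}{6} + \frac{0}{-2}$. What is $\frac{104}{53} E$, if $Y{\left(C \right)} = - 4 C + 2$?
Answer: $- \frac{1040}{159} \approx -6.5409$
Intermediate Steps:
$x = - \frac{5}{6}$ ($x = \left(-5\right) \frac{1}{6} + 0 \left(- \frac{1}{2}\right) = - \frac{5}{6} + 0 = - \frac{5}{6} \approx -0.83333$)
$Y{\left(C \right)} = 2 - 4 C$
$F{\left(Z,G \right)} = - \frac{5}{6}$ ($F{\left(Z,G \right)} = 0 Z - \frac{5}{6} = 0 - \frac{5}{6} = - \frac{5}{6}$)
$E = - \frac{10}{3}$ ($E = 4 \left(- \frac{5}{6}\right) = - \frac{10}{3} \approx -3.3333$)
$\frac{104}{53} E = \frac{104}{53} \left(- \frac{10}{3}\right) = - \frac{1040}{159}$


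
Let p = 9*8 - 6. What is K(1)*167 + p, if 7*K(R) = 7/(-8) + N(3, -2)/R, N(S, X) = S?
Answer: 6535/56 ≈ 116.70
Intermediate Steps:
p = 66 (p = 72 - 6 = 66)
K(R) = -⅛ + 3/(7*R) (K(R) = (7/(-8) + 3/R)/7 = (7*(-⅛) + 3/R)/7 = (-7/8 + 3/R)/7 = -⅛ + 3/(7*R))
K(1)*167 + p = ((1/56)*(24 - 7*1)/1)*167 + 66 = ((1/56)*1*(24 - 7))*167 + 66 = ((1/56)*1*17)*167 + 66 = (17/56)*167 + 66 = 2839/56 + 66 = 6535/56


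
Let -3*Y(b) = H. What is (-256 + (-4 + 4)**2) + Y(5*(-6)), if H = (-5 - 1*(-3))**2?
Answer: -772/3 ≈ -257.33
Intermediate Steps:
H = 4 (H = (-5 + 3)**2 = (-2)**2 = 4)
Y(b) = -4/3 (Y(b) = -1/3*4 = -4/3)
(-256 + (-4 + 4)**2) + Y(5*(-6)) = (-256 + (-4 + 4)**2) - 4/3 = (-256 + 0**2) - 4/3 = (-256 + 0) - 4/3 = -256 - 4/3 = -772/3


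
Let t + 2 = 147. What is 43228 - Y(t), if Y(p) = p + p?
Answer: 42938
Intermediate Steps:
t = 145 (t = -2 + 147 = 145)
Y(p) = 2*p
43228 - Y(t) = 43228 - 2*145 = 43228 - 1*290 = 43228 - 290 = 42938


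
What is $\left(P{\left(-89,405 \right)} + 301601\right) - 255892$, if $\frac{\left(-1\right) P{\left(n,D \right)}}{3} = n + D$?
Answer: $44761$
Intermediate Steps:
$P{\left(n,D \right)} = - 3 D - 3 n$ ($P{\left(n,D \right)} = - 3 \left(n + D\right) = - 3 \left(D + n\right) = - 3 D - 3 n$)
$\left(P{\left(-89,405 \right)} + 301601\right) - 255892 = \left(\left(\left(-3\right) 405 - -267\right) + 301601\right) - 255892 = \left(\left(-1215 + 267\right) + 301601\right) - 255892 = \left(-948 + 301601\right) - 255892 = 300653 - 255892 = 44761$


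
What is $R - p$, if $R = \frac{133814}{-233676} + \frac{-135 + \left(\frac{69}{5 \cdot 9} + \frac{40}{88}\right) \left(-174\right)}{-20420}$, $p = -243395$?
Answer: $\frac{15969202145863781}{65610378900} \approx 2.4339 \cdot 10^{5}$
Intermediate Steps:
$R = - \frac{36026501719}{65610378900}$ ($R = 133814 \left(- \frac{1}{233676}\right) + \left(-135 + \left(\frac{69}{45} + 40 \cdot \frac{1}{88}\right) \left(-174\right)\right) \left(- \frac{1}{20420}\right) = - \frac{66907}{116838} + \left(-135 + \left(69 \cdot \frac{1}{45} + \frac{5}{11}\right) \left(-174\right)\right) \left(- \frac{1}{20420}\right) = - \frac{66907}{116838} + \left(-135 + \left(\frac{23}{15} + \frac{5}{11}\right) \left(-174\right)\right) \left(- \frac{1}{20420}\right) = - \frac{66907}{116838} + \left(-135 + \frac{328}{165} \left(-174\right)\right) \left(- \frac{1}{20420}\right) = - \frac{66907}{116838} + \left(-135 - \frac{19024}{55}\right) \left(- \frac{1}{20420}\right) = - \frac{66907}{116838} - - \frac{26449}{1123100} = - \frac{66907}{116838} + \frac{26449}{1123100} = - \frac{36026501719}{65610378900} \approx -0.5491$)
$R - p = - \frac{36026501719}{65610378900} - -243395 = - \frac{36026501719}{65610378900} + 243395 = \frac{15969202145863781}{65610378900}$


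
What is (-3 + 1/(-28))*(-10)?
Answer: 425/14 ≈ 30.357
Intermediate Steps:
(-3 + 1/(-28))*(-10) = (-3 - 1/28)*(-10) = -85/28*(-10) = 425/14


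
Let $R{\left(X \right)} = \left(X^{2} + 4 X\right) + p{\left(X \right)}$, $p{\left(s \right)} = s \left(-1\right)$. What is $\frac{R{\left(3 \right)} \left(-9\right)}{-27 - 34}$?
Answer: $\frac{162}{61} \approx 2.6557$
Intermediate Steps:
$p{\left(s \right)} = - s$
$R{\left(X \right)} = X^{2} + 3 X$ ($R{\left(X \right)} = \left(X^{2} + 4 X\right) - X = X^{2} + 3 X$)
$\frac{R{\left(3 \right)} \left(-9\right)}{-27 - 34} = \frac{3 \left(3 + 3\right) \left(-9\right)}{-27 - 34} = \frac{3 \cdot 6 \left(-9\right)}{-61} = 18 \left(-9\right) \left(- \frac{1}{61}\right) = \left(-162\right) \left(- \frac{1}{61}\right) = \frac{162}{61}$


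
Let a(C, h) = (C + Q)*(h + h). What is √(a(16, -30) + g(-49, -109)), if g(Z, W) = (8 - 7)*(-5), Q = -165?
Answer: √8935 ≈ 94.525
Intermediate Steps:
g(Z, W) = -5 (g(Z, W) = 1*(-5) = -5)
a(C, h) = 2*h*(-165 + C) (a(C, h) = (C - 165)*(h + h) = (-165 + C)*(2*h) = 2*h*(-165 + C))
√(a(16, -30) + g(-49, -109)) = √(2*(-30)*(-165 + 16) - 5) = √(2*(-30)*(-149) - 5) = √(8940 - 5) = √8935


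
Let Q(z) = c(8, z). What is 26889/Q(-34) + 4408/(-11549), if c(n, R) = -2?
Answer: -310549877/23098 ≈ -13445.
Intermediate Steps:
Q(z) = -2
26889/Q(-34) + 4408/(-11549) = 26889/(-2) + 4408/(-11549) = 26889*(-½) + 4408*(-1/11549) = -26889/2 - 4408/11549 = -310549877/23098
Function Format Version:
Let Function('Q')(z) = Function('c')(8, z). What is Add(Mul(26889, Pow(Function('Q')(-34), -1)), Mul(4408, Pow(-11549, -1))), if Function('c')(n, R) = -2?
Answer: Rational(-310549877, 23098) ≈ -13445.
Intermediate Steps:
Function('Q')(z) = -2
Add(Mul(26889, Pow(Function('Q')(-34), -1)), Mul(4408, Pow(-11549, -1))) = Add(Mul(26889, Pow(-2, -1)), Mul(4408, Pow(-11549, -1))) = Add(Mul(26889, Rational(-1, 2)), Mul(4408, Rational(-1, 11549))) = Add(Rational(-26889, 2), Rational(-4408, 11549)) = Rational(-310549877, 23098)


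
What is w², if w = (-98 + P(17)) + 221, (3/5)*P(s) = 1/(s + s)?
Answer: 157527601/10404 ≈ 15141.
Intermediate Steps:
P(s) = 5/(6*s) (P(s) = 5/(3*(s + s)) = 5/(3*((2*s))) = 5*(1/(2*s))/3 = 5/(6*s))
w = 12551/102 (w = (-98 + (⅚)/17) + 221 = (-98 + (⅚)*(1/17)) + 221 = (-98 + 5/102) + 221 = -9991/102 + 221 = 12551/102 ≈ 123.05)
w² = (12551/102)² = 157527601/10404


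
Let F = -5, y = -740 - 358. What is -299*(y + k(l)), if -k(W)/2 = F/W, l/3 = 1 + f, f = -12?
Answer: 10836956/33 ≈ 3.2839e+5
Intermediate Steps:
y = -1098
l = -33 (l = 3*(1 - 12) = 3*(-11) = -33)
k(W) = 10/W (k(W) = -(-10)/W = 10/W)
-299*(y + k(l)) = -299*(-1098 + 10/(-33)) = -299*(-1098 + 10*(-1/33)) = -299*(-1098 - 10/33) = -299*(-36244/33) = 10836956/33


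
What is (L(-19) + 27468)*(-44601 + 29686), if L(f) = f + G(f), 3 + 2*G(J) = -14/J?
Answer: -818769915/2 ≈ -4.0938e+8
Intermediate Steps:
G(J) = -3/2 - 7/J (G(J) = -3/2 + (-14/J)/2 = -3/2 - 7/J)
L(f) = -3/2 + f - 7/f (L(f) = f + (-3/2 - 7/f) = -3/2 + f - 7/f)
(L(-19) + 27468)*(-44601 + 29686) = ((-3/2 - 19 - 7/(-19)) + 27468)*(-44601 + 29686) = ((-3/2 - 19 - 7*(-1/19)) + 27468)*(-14915) = ((-3/2 - 19 + 7/19) + 27468)*(-14915) = (-765/38 + 27468)*(-14915) = (1043019/38)*(-14915) = -818769915/2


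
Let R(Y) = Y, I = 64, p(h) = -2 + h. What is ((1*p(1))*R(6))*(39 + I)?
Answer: -618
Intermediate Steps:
((1*p(1))*R(6))*(39 + I) = ((1*(-2 + 1))*6)*(39 + 64) = ((1*(-1))*6)*103 = -1*6*103 = -6*103 = -618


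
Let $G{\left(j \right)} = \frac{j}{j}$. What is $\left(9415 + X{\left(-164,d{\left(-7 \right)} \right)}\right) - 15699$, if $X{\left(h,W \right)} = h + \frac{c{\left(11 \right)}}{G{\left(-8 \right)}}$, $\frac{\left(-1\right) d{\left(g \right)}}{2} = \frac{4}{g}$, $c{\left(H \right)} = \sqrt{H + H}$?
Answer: $-6448 + \sqrt{22} \approx -6443.3$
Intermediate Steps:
$G{\left(j \right)} = 1$
$c{\left(H \right)} = \sqrt{2} \sqrt{H}$ ($c{\left(H \right)} = \sqrt{2 H} = \sqrt{2} \sqrt{H}$)
$d{\left(g \right)} = - \frac{8}{g}$ ($d{\left(g \right)} = - 2 \frac{4}{g} = - \frac{8}{g}$)
$X{\left(h,W \right)} = h + \sqrt{22}$ ($X{\left(h,W \right)} = h + \frac{\sqrt{2} \sqrt{11}}{1} = h + \sqrt{22} \cdot 1 = h + \sqrt{22}$)
$\left(9415 + X{\left(-164,d{\left(-7 \right)} \right)}\right) - 15699 = \left(9415 - \left(164 - \sqrt{22}\right)\right) - 15699 = \left(9251 + \sqrt{22}\right) - 15699 = -6448 + \sqrt{22}$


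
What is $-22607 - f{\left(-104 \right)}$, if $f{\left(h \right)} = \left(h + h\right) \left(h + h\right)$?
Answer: $-65871$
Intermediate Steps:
$f{\left(h \right)} = 4 h^{2}$ ($f{\left(h \right)} = 2 h 2 h = 4 h^{2}$)
$-22607 - f{\left(-104 \right)} = -22607 - 4 \left(-104\right)^{2} = -22607 - 4 \cdot 10816 = -22607 - 43264 = -65871$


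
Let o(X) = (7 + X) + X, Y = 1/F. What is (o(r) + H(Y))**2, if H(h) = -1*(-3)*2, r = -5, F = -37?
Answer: 9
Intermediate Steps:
Y = -1/37 (Y = 1/(-37) = -1/37 ≈ -0.027027)
o(X) = 7 + 2*X
H(h) = 6 (H(h) = 3*2 = 6)
(o(r) + H(Y))**2 = ((7 + 2*(-5)) + 6)**2 = ((7 - 10) + 6)**2 = (-3 + 6)**2 = 3**2 = 9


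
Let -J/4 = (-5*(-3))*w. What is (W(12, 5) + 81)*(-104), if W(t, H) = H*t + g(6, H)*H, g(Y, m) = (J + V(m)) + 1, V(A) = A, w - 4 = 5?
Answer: 263016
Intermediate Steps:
w = 9 (w = 4 + 5 = 9)
J = -540 (J = -4*(-5*(-3))*9 = -60*9 = -4*135 = -540)
g(Y, m) = -539 + m (g(Y, m) = (-540 + m) + 1 = -539 + m)
W(t, H) = H*t + H*(-539 + H) (W(t, H) = H*t + (-539 + H)*H = H*t + H*(-539 + H))
(W(12, 5) + 81)*(-104) = (5*(-539 + 5 + 12) + 81)*(-104) = (5*(-522) + 81)*(-104) = (-2610 + 81)*(-104) = -2529*(-104) = 263016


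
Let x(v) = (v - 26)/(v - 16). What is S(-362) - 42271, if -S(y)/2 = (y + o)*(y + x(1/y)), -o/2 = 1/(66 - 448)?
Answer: -111818709873/368821 ≈ -3.0318e+5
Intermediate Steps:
o = 1/191 (o = -2/(66 - 448) = -2/(-382) = -2*(-1/382) = 1/191 ≈ 0.0052356)
x(v) = (-26 + v)/(-16 + v)
S(y) = -2*(1/191 + y)*(y + (-26 + 1/y)/(-16 + 1/y)) (S(y) = -2*(y + 1/191)*(y + (-26 + 1/y)/(-16 + 1/y)) = -2*(1/191 + y)*(y + (-26 + 1/y)/(-16 + 1/y)))
S(-362) - 42271 = 2*(1 - 4791*(-362)² - 3056*(-362)³ + 166*(-362))/(191*(-1 + 16*(-362))) - 42271 = 2*(1 - 4791*131044 - 3056*(-47437928) - 60092)/(191*(-1 - 5792)) - 42271 = (2/191)*(1 - 627831804 + 144970307968 - 60092)/(-5793) - 42271 = (2/191)*(-1/5793)*144342416073 - 42271 = -96228277382/368821 - 42271 = -111818709873/368821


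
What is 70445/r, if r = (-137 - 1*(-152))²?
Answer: 14089/45 ≈ 313.09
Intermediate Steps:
r = 225 (r = (-137 + 152)² = 15² = 225)
70445/r = 70445/225 = 70445*(1/225) = 14089/45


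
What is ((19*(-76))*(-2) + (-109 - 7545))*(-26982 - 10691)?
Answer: 179549518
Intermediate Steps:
((19*(-76))*(-2) + (-109 - 7545))*(-26982 - 10691) = (-1444*(-2) - 7654)*(-37673) = (2888 - 7654)*(-37673) = -4766*(-37673) = 179549518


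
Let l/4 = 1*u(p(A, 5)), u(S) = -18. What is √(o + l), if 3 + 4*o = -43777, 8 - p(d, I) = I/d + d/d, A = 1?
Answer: I*√11017 ≈ 104.96*I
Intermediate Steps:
p(d, I) = 7 - I/d (p(d, I) = 8 - (I/d + d/d) = 8 - (I/d + 1) = 8 - (1 + I/d) = 8 + (-1 - I/d) = 7 - I/d)
o = -10945 (o = -¾ + (¼)*(-43777) = -¾ - 43777/4 = -10945)
l = -72 (l = 4*(1*(-18)) = 4*(-18) = -72)
√(o + l) = √(-10945 - 72) = √(-11017) = I*√11017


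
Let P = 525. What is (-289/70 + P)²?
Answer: 1329404521/4900 ≈ 2.7131e+5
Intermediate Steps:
(-289/70 + P)² = (-289/70 + 525)² = (36461/70)² = 1329404521/4900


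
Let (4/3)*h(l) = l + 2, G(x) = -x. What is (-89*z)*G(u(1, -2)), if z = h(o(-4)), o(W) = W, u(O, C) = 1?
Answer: -267/2 ≈ -133.50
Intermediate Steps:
h(l) = 3/2 + 3*l/4 (h(l) = 3*(l + 2)/4 = 3*(2 + l)/4 = 3/2 + 3*l/4)
z = -3/2 (z = 3/2 + (¾)*(-4) = 3/2 - 3 = -3/2 ≈ -1.5000)
(-89*z)*G(u(1, -2)) = (-89*(-3/2))*(-1*1) = (267/2)*(-1) = -267/2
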